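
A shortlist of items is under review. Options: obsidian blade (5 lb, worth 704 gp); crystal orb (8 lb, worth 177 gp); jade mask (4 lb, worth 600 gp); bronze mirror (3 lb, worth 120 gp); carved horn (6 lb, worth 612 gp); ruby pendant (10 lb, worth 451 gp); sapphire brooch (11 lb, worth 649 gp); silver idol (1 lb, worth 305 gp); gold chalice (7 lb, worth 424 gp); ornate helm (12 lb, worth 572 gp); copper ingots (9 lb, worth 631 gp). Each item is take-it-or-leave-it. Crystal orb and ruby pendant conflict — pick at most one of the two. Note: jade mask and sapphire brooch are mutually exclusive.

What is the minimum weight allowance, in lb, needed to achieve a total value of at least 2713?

25

Minimise lb subject to total value ≥ 2713.
obsidian blade + jade mask + carved horn + silver idol + copper ingots reaches 2852 using 25 lb.
Below 25 lb the best achievable stays under 2713.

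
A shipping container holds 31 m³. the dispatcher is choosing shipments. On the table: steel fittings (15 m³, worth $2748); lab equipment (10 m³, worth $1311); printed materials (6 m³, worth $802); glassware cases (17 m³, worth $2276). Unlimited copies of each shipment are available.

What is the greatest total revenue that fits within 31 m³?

5496

2×steel fittings uses 30 of the 31 m³ and totals 5496.
Every other selection either busts 31 m³ or fails to beat 5496.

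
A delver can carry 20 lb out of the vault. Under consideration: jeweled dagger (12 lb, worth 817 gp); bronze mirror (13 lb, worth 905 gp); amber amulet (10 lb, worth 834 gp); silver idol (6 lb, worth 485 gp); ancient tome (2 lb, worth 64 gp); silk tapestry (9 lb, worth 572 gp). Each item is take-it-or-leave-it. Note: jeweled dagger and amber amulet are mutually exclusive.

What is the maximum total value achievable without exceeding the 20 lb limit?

1406

Ranking by ratio (value/lb): amber amulet 83.40, silver idol 80.83, bronze mirror 69.62.
A density-first pass picks amber amulet + silver idol + ancient tome — 1383 at 18 lb.
The 8 lb tied up in silver idol and ancient tome is better spent on silk tapestry — total rises to 1406 (19 lb).
That's the maximum — no feasible swap from here does better than 1406.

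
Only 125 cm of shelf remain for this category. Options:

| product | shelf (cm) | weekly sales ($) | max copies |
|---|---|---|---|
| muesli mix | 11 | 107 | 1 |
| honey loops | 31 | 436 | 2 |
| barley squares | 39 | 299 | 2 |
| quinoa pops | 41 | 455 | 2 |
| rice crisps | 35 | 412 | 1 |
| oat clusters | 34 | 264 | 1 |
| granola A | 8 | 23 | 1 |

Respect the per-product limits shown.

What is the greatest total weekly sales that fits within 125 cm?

1457

Taking the top-ratio products first gives muesli mix + 2×honey loops + rice crisps + granola A for 1414 (116 cm).
Dropping rice crisps frees 35 cm; slotting in quinoa pops (41 cm) lifts the total to 1457 at 122 cm.
Nothing else within 125 cm beats 1457.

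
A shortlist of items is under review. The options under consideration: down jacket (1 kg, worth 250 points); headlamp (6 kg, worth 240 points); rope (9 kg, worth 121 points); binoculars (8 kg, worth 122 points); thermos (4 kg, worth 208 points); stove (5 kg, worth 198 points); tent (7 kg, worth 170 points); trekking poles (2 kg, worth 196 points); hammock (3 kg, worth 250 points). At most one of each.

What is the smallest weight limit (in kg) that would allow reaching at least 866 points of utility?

Need the lightest bundle worth ≥ 866.
down jacket + thermos + trekking poles + hammock: 904 utility at 10 kg.
Below 10 kg the best achievable stays under 866.

10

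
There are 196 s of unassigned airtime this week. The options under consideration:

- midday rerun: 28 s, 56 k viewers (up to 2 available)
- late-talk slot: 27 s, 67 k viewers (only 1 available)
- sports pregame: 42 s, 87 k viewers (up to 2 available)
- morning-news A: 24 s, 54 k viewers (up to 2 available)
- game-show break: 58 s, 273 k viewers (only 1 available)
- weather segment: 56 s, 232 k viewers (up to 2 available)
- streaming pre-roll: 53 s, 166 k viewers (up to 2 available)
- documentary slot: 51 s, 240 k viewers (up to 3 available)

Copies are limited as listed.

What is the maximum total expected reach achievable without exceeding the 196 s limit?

820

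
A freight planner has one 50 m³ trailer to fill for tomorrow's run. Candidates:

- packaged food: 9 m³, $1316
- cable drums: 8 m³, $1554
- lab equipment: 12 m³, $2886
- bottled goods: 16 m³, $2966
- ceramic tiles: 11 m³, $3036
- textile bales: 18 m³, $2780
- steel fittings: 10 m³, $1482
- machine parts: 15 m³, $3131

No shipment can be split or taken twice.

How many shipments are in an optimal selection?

4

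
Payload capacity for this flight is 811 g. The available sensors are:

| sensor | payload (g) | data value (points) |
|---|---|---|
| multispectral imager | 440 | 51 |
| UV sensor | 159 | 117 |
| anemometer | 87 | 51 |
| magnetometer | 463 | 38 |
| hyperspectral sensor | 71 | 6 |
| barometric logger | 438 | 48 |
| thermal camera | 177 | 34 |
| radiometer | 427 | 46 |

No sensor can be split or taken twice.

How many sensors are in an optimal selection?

4

Best achievable data value is 225.
For example multispectral imager + UV sensor + anemometer + hyperspectral sensor achieves it, using 757 g.
Any selection reaching 225 contains exactly 4 sensors.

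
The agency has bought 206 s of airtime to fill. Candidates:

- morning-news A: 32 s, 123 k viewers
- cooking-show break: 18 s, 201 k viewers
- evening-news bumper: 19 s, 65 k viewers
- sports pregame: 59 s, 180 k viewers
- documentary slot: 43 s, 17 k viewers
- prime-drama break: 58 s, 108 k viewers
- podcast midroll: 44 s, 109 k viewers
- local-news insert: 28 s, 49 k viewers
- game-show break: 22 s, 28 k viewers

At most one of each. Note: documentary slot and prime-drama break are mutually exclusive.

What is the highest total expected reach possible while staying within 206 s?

727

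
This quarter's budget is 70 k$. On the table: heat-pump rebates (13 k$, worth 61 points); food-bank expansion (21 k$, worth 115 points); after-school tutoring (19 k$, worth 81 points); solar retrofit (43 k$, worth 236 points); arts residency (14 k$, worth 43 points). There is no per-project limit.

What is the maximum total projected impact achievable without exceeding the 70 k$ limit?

358

Ranking by ratio (projected impact/k$): solar retrofit 5.49, food-bank expansion 5.48, heat-pump rebates 4.69, after-school tutoring 4.26.
Greedy by ratio would take food-bank expansion + solar retrofit: 64 k$ used, total 351.
Replace food-bank expansion with 2×heat-pump rebates: the trade gains 7 net, giving 358 at 69 k$.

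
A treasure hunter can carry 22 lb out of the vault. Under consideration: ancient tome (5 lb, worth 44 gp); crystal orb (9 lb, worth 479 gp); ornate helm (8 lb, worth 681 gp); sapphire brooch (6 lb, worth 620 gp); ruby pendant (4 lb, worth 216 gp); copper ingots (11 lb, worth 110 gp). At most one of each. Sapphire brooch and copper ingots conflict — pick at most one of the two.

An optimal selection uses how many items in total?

3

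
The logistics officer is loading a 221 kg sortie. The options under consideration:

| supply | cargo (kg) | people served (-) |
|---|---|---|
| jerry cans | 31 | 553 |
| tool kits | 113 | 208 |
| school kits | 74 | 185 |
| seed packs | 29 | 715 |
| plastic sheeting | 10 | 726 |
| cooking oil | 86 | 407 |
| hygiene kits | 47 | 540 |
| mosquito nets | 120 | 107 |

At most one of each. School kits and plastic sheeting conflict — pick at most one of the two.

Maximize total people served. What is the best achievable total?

2941

Best packing: jerry cans + seed packs + plastic sheeting + cooking oil + hygiene kits — 203 kg, 2941 total.
Every other selection either busts 221 kg or breaks a pairing rule or fails to beat 2941.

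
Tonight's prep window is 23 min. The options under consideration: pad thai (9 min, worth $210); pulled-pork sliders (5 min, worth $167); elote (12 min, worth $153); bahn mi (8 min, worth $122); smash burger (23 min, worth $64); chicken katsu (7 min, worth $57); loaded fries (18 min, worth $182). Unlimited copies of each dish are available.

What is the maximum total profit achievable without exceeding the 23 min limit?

4×pulled-pork sliders uses 20 of the 23 min and totals 668.
Every other selection either busts 23 min or fails to beat 668.

668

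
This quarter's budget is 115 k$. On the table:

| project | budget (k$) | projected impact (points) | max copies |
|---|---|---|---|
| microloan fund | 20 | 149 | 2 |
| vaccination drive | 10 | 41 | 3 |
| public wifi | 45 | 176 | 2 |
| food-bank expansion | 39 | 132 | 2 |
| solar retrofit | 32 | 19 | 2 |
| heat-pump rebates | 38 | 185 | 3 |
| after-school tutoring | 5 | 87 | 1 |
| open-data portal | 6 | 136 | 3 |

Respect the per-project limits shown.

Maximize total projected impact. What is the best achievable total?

The ratio ordering already packs tightly: 2×microloan fund + vaccination drive + heat-pump rebates + after-school tutoring + 3×open-data portal, 111 k$, 1019.
The spare 4 k$ is too small for any remaining project, and no exchange beats 1019.

1019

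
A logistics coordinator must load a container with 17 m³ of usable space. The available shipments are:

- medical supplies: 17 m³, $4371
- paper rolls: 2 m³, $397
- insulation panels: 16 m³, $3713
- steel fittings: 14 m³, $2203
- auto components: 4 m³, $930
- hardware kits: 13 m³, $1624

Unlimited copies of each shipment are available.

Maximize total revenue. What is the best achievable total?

4371

Taking medical supplies: 17 m³ used, 4371 in revenue.
Every other selection either busts 17 m³ or fails to beat 4371.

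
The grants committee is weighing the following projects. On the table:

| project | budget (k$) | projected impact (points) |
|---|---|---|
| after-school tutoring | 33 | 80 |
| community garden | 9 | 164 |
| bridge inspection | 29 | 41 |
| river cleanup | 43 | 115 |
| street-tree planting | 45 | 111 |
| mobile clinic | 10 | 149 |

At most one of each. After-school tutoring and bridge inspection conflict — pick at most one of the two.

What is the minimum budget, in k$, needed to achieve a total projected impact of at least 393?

Minimise k$ subject to total projected impact ≥ 393.
Taking after-school tutoring + community garden + mobile clinic gives 393 (≥ 393) for 52 k$.
No combination under 52 k$ hits 393.

52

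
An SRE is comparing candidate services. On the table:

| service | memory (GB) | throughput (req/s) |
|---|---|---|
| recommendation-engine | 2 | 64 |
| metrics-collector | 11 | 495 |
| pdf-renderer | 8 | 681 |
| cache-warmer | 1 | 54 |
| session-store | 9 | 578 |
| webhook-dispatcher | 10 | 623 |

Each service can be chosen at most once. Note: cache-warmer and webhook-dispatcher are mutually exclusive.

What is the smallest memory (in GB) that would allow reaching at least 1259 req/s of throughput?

Minimise GB subject to total throughput ≥ 1259.
Taking pdf-renderer + session-store gives 1259 (≥ 1259) for 17 GB.
Below 17 GB the best achievable stays under 1259.

17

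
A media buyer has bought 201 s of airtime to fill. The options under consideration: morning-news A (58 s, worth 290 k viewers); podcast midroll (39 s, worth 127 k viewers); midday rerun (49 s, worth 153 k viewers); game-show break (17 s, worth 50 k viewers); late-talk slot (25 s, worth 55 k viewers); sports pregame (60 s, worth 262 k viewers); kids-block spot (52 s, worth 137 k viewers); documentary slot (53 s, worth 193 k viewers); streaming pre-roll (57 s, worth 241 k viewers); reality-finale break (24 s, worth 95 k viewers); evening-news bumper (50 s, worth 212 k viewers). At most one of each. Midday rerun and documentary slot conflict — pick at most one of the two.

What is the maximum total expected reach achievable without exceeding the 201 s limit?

Ranking by ratio (expected reach/s): morning-news A 5.00, sports pregame 4.37, evening-news bumper 4.24, streaming pre-roll 4.23.
Greedy by ratio would take morning-news A + sports pregame + reality-finale break + evening-news bumper: 192 s used, total 859.
The 50 s tied up in evening-news bumper is better spent on streaming pre-roll — total rises to 888 (199 s).
That's the maximum — no feasible swap from here does better than 888.

888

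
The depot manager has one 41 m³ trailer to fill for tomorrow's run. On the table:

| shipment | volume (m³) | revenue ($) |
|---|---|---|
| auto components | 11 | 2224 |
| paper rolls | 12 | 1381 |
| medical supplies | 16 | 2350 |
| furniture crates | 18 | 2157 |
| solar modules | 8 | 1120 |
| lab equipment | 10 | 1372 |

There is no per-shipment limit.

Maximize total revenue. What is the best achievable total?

7792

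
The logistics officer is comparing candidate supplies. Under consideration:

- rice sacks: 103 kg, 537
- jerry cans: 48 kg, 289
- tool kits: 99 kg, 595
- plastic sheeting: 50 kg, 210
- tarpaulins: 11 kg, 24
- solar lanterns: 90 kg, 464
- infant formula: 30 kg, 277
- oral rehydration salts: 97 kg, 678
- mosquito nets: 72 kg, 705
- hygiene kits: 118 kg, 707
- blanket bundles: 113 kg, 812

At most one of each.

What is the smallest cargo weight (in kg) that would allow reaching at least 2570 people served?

Look for the lowest-cargo combination reaching 2570.
Taking jerry cans + infant formula + oral rehydration salts + mosquito nets + blanket bundles gives 2761 (≥ 2570) for 360 kg.
Any bundle with less than 360 kg falls short of 2570.

360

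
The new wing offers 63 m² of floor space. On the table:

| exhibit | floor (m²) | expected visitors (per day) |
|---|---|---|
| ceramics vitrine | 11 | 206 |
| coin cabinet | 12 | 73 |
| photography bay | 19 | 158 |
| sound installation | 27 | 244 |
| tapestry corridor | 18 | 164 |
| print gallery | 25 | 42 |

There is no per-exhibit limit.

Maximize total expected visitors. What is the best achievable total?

1030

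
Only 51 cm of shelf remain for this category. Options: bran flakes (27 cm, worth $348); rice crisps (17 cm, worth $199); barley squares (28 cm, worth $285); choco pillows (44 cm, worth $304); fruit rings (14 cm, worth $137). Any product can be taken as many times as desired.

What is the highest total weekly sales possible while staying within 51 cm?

Filling by ratio: bran flakes + rice crisps for 547, with 7 cm left unused.
The 27 cm tied up in bran flakes is better spent on 2×rice crisps — total rises to 597 (51 cm).

597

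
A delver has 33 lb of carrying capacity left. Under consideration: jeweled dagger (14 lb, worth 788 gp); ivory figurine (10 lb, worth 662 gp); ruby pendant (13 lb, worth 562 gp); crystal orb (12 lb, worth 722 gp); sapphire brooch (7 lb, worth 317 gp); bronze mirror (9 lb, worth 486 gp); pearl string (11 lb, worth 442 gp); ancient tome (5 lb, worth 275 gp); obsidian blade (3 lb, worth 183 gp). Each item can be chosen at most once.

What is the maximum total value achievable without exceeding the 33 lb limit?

1936

Density check — ivory figurine 66.20, obsidian blade 61.00, crystal orb 60.17, jeweled dagger 56.29 are the best per lb.
A density-first pass picks ivory figurine + crystal orb + ancient tome + obsidian blade — 1842 at 30 lb.
A better packing is jeweled dagger + ivory figurine + bronze mirror: 33 lb, total 1936.
Every other selection either busts 33 lb or fails to beat 1936.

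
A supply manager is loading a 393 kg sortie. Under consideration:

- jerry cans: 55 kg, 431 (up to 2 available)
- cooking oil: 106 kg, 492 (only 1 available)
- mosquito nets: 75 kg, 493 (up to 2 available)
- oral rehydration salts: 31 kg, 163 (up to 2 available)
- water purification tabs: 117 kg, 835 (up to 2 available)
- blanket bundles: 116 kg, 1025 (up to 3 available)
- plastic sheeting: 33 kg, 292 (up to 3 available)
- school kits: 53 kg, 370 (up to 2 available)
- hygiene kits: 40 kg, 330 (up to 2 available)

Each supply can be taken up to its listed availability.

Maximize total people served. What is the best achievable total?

3405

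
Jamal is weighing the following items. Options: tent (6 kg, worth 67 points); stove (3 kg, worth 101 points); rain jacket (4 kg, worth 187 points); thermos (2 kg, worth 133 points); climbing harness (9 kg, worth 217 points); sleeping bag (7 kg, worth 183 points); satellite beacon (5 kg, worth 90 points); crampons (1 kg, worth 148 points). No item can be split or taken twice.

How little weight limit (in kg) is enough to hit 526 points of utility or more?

Look for the lowest-weight combination reaching 526.
stove + rain jacket + thermos + crampons: 569 utility at 10 kg.
Any bundle with less than 10 kg falls short of 526.

10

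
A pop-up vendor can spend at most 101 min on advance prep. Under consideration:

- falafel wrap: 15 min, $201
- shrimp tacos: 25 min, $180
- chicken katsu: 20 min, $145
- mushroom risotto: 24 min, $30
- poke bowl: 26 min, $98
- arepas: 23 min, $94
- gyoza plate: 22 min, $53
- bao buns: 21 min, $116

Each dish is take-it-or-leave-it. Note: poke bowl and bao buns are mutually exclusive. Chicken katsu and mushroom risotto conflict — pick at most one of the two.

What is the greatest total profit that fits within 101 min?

The ratio ordering already packs tightly: falafel wrap + shrimp tacos + chicken katsu + bao buns, 81 min, 642.
The closest alternative, falafel wrap + shrimp tacos + chicken katsu + poke bowl, reaches only 624.

642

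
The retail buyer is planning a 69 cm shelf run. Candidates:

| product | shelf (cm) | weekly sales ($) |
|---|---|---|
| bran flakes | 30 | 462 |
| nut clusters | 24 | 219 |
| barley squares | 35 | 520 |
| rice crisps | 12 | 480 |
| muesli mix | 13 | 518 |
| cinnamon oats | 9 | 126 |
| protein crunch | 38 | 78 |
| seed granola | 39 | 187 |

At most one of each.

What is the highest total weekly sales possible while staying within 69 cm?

1644

Greedy by ratio would take bran flakes + rice crisps + muesli mix + cinnamon oats: 64 cm used, total 1586.
Dropping bran flakes frees 30 cm; slotting in barley squares (35 cm) lifts the total to 1644 at 69 cm.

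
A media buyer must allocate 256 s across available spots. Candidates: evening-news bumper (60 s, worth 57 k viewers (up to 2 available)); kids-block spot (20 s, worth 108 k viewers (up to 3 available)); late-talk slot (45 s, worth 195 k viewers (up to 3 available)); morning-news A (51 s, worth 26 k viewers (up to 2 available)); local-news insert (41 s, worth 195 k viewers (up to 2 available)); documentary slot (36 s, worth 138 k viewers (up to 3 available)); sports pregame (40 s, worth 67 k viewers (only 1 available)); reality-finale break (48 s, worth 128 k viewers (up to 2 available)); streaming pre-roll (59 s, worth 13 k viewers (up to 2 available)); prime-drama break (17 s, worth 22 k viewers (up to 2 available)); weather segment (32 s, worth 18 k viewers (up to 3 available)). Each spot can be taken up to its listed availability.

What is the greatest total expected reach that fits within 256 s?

1134

By expected reach per s: kids-block spot 5.40, local-news insert 4.76, late-talk slot 4.33 lead.
Filling by ratio: 3×kids-block spot + 2×late-talk slot + 2×local-news insert + prime-drama break for 1126, with 7 s left unused.
Dropping kids-block spot and prime-drama break frees 37 s; slotting in documentary slot (36 s) lifts the total to 1134 at 248 s.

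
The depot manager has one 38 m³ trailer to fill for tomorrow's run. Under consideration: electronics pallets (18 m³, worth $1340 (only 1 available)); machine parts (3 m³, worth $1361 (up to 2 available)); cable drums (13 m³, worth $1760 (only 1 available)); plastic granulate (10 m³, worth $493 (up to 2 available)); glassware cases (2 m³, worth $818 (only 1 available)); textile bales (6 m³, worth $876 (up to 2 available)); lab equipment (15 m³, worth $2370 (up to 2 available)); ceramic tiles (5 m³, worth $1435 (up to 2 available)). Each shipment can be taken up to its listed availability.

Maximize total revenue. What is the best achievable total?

By revenue per m³: machine parts 453.67, glassware cases 409.00, ceramic tiles 287.00, lab equipment 158.00 lead.
Filling by ratio: 2×machine parts + glassware cases + lab equipment + 2×ceramic tiles for 8780, with 5 m³ left unused.
Dropping lab equipment frees 15 m³; slotting in cable drums + textile bales (19 m³) lifts the total to 9046 at 37 m³.

9046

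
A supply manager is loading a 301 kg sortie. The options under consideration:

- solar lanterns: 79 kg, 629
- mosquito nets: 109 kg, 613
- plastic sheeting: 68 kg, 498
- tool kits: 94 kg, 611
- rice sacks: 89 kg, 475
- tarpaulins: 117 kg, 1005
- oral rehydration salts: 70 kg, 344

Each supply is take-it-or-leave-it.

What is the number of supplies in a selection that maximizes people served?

The maximum people served within 301 kg is 2245.
solar lanterns + tool kits + tarpaulins hits 2245 at 290 kg.
Every optimal selection uses 3 supplies.

3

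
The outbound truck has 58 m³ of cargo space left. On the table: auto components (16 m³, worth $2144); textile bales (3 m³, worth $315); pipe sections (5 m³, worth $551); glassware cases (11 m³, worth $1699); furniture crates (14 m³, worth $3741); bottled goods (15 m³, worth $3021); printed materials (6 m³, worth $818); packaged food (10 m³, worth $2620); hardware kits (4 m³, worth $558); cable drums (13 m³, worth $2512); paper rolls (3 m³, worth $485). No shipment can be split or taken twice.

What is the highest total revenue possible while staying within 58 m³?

Ranking by ratio (revenue/m³): furniture crates 267.21, packaged food 262.00, bottled goods 201.40.
Taking the top-ratio shipments first gives textile bales + furniture crates + bottled goods + packaged food + cable drums + paper rolls for 12694 (58 m³).
Dropping textile bales and paper rolls frees 6 m³; slotting in printed materials (6 m³) lifts the total to 12712 at 58 m³.
Runner-up textile bales + furniture crates + bottled goods + packaged food + cable drums + paper rolls tops out at 12694.

12712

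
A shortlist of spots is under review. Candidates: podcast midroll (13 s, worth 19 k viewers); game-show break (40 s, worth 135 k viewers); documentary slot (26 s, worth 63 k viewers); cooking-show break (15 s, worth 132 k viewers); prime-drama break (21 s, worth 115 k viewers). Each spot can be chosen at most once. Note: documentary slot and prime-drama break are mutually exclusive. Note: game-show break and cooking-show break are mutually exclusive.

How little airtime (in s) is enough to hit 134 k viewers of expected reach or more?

28

Minimise s subject to total expected reach ≥ 134.
podcast midroll + cooking-show break reaches 151 using 28 s.
Below 28 s the best achievable stays under 134.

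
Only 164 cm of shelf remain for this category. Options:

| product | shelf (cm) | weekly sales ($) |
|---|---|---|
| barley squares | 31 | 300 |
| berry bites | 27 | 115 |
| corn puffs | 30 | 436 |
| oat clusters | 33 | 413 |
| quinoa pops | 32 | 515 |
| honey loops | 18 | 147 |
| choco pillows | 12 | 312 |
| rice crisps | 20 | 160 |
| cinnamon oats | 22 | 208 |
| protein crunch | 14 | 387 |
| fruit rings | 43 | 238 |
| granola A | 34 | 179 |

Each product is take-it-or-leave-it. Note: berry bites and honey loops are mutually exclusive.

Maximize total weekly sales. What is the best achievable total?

Ranking by ratio (weekly sales/cm): protein crunch 27.64, choco pillows 26.00, quinoa pops 16.09.
Greedy by ratio would take barley squares + corn puffs + oat clusters + quinoa pops + choco pillows + protein crunch: 152 cm used, total 2363.
Dropping barley squares frees 31 cm; slotting in rice crisps + cinnamon oats (42 cm) lifts the total to 2431 at 163 cm.

2431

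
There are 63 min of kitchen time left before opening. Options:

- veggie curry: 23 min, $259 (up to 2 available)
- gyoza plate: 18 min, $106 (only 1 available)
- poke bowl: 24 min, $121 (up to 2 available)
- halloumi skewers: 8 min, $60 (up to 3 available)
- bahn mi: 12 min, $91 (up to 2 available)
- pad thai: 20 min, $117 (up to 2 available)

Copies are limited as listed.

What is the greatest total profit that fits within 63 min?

Density check — veggie curry 11.26, bahn mi 7.58, halloumi skewers 7.50, gyoza plate 5.89 are the best per min.
Greedy by ratio would take 2×veggie curry + bahn mi: 58 min used, total 609.
The 12 min tied up in bahn mi is better spent on 2×halloumi skewers — total rises to 638 (62 min).
The spare 1 min is too small for any remaining dish, and no exchange beats 638.

638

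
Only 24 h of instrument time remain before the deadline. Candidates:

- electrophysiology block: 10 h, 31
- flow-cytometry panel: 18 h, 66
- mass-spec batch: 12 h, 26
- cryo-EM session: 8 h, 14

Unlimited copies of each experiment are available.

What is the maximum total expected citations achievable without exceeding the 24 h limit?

66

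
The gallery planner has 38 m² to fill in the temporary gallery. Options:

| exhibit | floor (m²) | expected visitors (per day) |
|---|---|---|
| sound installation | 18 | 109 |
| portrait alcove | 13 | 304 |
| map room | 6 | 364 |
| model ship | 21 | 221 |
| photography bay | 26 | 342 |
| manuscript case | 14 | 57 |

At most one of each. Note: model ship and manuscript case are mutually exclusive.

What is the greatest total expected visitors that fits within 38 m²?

777

Ranking by ratio (expected visitors/m²): map room 60.67, portrait alcove 23.38, photography bay 13.15, model ship 10.52.
Sound installation + portrait alcove + map room uses 37 of the 38 m² and totals 777.
That's the maximum — no feasible swap from here does better than 777.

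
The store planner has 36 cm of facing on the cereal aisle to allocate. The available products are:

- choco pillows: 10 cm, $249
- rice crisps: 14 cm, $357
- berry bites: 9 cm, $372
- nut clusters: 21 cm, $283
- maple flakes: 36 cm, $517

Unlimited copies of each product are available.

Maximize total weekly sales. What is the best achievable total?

Taking 4×berry bites: 36 cm used, 1488 in weekly sales.

1488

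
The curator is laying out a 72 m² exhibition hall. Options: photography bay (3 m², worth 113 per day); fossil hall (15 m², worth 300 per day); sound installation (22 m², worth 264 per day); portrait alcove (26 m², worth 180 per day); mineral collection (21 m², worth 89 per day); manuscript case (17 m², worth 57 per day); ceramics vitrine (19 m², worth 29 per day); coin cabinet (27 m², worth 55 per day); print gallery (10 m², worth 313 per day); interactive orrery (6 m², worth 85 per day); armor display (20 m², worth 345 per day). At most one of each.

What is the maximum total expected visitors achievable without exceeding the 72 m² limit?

1335

Filling by ratio: photography bay + fossil hall + manuscript case + print gallery + interactive orrery + armor display for 1213, with 1 m² left unused.
Dropping manuscript case and interactive orrery frees 23 m²; slotting in sound installation (22 m²) lifts the total to 1335 at 70 m².
Next best is fossil hall + sound installation + print gallery + armor display at 1222 (67 m²) — short by 113.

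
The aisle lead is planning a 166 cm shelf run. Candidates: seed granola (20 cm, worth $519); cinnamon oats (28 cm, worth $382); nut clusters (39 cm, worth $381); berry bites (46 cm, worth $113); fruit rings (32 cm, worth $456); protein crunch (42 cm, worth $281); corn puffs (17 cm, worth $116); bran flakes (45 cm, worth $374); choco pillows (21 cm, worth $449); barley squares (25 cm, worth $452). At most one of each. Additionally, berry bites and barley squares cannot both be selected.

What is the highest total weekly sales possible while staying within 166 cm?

Best packing: seed granola + cinnamon oats + nut clusters + fruit rings + choco pillows + barley squares — 165 cm, 2639 total.
The closest alternative, seed granola + cinnamon oats + fruit rings + corn puffs + choco pillows + barley squares, reaches only 2374.

2639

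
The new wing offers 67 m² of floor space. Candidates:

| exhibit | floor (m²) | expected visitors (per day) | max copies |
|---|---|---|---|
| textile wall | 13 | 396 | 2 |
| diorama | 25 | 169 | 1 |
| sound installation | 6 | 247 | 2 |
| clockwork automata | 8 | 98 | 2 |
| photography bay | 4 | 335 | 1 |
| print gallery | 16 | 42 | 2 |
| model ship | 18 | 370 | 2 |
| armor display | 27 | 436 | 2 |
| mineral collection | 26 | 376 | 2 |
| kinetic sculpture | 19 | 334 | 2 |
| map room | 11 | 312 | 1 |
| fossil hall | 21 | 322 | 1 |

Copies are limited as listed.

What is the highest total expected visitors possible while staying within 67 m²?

2056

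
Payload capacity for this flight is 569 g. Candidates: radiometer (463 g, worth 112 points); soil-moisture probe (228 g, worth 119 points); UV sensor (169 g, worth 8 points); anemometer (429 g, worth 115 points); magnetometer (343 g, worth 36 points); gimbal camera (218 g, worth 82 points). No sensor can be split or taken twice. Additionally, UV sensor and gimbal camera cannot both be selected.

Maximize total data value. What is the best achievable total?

201

The ratio ordering already packs tightly: soil-moisture probe + gimbal camera, 446 g, 201.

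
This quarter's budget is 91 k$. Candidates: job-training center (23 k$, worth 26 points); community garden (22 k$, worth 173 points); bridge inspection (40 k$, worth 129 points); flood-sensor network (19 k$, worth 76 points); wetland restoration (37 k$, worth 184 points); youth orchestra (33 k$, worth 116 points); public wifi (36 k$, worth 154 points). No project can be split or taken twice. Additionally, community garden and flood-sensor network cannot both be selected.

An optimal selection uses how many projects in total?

3

The maximum projected impact within 91 k$ is 443.
For example community garden + youth orchestra + public wifi achieves it, using 91 k$.
Every optimal selection uses 3 projects.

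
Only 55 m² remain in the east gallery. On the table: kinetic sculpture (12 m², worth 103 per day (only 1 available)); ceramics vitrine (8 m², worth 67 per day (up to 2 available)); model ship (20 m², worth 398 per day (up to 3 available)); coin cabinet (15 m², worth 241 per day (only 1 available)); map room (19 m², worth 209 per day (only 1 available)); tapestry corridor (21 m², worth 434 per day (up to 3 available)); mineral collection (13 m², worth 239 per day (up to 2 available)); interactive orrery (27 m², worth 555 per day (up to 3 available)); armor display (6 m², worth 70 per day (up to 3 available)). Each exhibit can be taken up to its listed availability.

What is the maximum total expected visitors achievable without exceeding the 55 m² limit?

1110

Greedy by ratio would take 2×tapestry corridor + mineral collection: 55 m² used, total 1107.
Replace 2×tapestry corridor and mineral collection with 2×interactive orrery: the trade gains 3 net, giving 1110 at 54 m².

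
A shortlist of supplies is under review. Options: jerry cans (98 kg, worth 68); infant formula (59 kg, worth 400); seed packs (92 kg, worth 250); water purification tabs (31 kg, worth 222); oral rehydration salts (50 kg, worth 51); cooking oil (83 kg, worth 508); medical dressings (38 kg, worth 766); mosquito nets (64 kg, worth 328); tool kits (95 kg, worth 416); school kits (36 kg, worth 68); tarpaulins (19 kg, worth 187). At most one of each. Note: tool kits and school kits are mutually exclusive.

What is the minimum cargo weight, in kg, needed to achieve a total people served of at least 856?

57

Need the lightest bundle worth ≥ 856.
Taking medical dressings + tarpaulins gives 953 (≥ 856) for 57 kg.
Any bundle with less than 57 kg falls short of 856.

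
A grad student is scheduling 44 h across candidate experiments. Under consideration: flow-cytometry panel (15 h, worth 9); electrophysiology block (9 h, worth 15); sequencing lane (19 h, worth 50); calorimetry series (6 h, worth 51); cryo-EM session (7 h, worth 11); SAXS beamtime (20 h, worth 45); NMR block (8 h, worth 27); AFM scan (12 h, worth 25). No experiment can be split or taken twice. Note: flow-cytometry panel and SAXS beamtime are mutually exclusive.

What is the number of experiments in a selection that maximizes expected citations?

4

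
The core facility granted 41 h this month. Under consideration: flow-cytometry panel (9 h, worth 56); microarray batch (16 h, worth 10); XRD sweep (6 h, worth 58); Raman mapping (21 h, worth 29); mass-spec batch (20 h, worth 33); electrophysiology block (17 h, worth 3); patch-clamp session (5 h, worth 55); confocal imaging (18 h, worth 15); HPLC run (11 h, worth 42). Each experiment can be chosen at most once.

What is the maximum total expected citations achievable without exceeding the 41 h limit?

Density check — patch-clamp session 11.00, XRD sweep 9.67, flow-cytometry panel 6.22 are the best per h.
The ratio ordering already packs tightly: flow-cytometry panel + XRD sweep + patch-clamp session + HPLC run, 31 h, 211.
The closest alternative, flow-cytometry panel + XRD sweep + mass-spec batch + patch-clamp session, reaches only 202.

211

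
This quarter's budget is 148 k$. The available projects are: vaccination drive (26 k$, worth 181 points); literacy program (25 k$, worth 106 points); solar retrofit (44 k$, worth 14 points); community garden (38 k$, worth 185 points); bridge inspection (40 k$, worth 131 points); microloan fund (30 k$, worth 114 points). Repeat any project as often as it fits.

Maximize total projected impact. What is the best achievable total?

909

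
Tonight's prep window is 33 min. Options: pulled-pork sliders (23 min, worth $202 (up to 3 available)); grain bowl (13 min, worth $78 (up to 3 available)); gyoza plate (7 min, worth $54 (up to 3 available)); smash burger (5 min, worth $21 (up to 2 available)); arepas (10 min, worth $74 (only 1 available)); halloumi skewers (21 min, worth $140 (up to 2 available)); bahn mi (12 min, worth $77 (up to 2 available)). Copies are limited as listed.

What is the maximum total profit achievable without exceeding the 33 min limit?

Density check — pulled-pork sliders 8.78, gyoza plate 7.71, arepas 7.40 are the best per min.
Greedy by ratio would take pulled-pork sliders + gyoza plate: 30 min used, total 256.
The 7 min tied up in gyoza plate is better spent on arepas — total rises to 276 (33 min).
That's the maximum — no swap from here does better than 276.

276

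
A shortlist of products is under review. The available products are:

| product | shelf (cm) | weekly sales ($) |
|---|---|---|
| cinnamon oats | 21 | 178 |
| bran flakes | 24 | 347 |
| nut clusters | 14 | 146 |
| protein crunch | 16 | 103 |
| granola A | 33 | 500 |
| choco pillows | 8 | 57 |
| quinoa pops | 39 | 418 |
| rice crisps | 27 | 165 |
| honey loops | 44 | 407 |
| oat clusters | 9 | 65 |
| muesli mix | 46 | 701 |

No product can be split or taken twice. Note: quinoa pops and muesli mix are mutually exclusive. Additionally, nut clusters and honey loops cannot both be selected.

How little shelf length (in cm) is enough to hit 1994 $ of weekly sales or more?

155

Minimise cm subject to total weekly sales ≥ 1994.
bran flakes + granola A + choco pillows + honey loops + muesli mix reaches 2012 using 155 cm.
No combination under 155 cm hits 1994.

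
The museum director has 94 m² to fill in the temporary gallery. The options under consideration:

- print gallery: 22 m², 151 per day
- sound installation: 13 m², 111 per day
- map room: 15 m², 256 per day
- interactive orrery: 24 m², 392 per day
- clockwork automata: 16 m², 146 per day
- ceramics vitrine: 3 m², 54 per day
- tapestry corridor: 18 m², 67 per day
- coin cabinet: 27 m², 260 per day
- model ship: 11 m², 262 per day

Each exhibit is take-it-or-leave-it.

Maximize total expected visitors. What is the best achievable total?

1335

The ratio ordering already packs tightly: sound installation + map room + interactive orrery + ceramics vitrine + coin cabinet + model ship, 93 m², 1335.
The spare 1 m² is too small for any remaining exhibit, and no exchange beats 1335.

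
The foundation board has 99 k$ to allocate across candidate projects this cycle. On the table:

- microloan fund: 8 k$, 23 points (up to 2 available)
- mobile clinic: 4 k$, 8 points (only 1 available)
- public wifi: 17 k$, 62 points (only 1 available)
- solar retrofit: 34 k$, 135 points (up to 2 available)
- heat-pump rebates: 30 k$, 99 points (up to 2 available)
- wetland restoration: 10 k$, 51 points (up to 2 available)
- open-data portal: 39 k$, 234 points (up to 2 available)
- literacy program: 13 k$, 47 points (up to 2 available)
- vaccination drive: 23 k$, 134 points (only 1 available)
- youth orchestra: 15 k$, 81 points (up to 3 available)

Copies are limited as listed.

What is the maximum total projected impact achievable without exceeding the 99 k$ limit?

570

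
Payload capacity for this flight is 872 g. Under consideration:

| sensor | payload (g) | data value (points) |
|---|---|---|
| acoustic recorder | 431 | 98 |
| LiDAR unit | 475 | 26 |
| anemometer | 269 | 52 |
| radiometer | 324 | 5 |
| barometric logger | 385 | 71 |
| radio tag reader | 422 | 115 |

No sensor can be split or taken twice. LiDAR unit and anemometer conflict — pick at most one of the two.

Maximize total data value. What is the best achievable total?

213

The ratio ordering already packs tightly: acoustic recorder + radio tag reader, 853 g, 213.
The closest alternative, barometric logger + radio tag reader, reaches only 186.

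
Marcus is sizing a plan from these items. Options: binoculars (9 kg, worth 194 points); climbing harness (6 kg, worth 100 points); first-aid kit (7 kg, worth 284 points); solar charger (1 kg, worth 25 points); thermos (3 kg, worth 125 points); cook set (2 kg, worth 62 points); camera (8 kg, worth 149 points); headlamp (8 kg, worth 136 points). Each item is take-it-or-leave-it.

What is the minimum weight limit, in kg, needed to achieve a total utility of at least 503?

16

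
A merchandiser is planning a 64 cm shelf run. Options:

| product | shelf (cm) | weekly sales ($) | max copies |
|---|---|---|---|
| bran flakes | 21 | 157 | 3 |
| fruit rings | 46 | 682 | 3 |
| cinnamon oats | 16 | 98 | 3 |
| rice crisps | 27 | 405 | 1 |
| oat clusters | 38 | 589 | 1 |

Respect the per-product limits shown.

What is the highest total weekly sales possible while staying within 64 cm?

Ranking by ratio (weekly sales/cm): oat clusters 15.50, rice crisps 15.00, fruit rings 14.83.
Filling by ratio: bran flakes + oat clusters for 746, with 5 cm left unused.
Dropping bran flakes and oat clusters frees 59 cm; slotting in fruit rings + cinnamon oats (62 cm) lifts the total to 780 at 62 cm.
Every other selection either busts 64 cm or exceeds an availability limit or fails to beat 780.

780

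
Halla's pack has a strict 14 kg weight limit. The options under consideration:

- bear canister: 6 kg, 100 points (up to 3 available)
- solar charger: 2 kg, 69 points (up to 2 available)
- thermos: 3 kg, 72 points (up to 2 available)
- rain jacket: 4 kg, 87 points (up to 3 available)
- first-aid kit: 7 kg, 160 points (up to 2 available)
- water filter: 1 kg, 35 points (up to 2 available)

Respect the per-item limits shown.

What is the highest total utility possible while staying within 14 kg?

382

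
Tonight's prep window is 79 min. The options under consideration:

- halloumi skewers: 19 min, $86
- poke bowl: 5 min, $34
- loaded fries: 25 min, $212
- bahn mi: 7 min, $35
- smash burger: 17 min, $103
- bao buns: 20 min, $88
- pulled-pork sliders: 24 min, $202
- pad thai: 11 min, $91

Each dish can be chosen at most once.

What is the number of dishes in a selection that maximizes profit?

4

Best achievable profit is 608.
loaded fries + smash burger + pulled-pork sliders + pad thai hits 608 at 77 min.
All optima have 4 dishes.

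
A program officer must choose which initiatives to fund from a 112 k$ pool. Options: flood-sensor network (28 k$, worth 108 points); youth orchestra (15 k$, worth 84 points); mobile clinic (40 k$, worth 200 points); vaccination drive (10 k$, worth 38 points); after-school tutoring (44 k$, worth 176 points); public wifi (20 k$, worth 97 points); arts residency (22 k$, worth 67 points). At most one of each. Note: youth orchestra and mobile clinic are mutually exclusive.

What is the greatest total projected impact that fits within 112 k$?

Flood-sensor network + mobile clinic + after-school tutoring uses 112 of the 112 k$ and totals 484.
Next best is mobile clinic + after-school tutoring + public wifi at 473 (104 k$) — short by 11.

484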